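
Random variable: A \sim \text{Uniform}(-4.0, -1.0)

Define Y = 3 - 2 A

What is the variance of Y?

For Y = aA + b: Var(Y) = a² * Var(A)
Var(A) = (-1 + 4)^2/12 = 0.75
Var(Y) = (-2)² * 0.75 = 4 * 0.75 = 3

3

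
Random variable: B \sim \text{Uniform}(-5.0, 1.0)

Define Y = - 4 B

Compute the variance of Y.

For Y = aB + b: Var(Y) = a² * Var(B)
Var(B) = (1 + 5)^2/12 = 3
Var(Y) = (-4)² * 3 = 16 * 3 = 48

48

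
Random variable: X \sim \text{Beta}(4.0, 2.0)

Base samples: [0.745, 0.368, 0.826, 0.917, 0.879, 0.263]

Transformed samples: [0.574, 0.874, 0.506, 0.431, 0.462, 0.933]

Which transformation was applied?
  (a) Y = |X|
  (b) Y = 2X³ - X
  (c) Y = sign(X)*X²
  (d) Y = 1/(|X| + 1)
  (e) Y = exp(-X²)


Checking option (e) Y = exp(-X²):
  X = 0.745 -> Y = 0.574 ✓
  X = 0.368 -> Y = 0.874 ✓
  X = 0.826 -> Y = 0.506 ✓
All samples match this transformation.

(e) exp(-X²)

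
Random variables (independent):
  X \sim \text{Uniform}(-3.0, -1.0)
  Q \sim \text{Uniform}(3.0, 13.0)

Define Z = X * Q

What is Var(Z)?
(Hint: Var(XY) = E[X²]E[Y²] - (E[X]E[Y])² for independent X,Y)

Var(XY) = E[X²]E[Y²] - (E[X]E[Y])²
E[X] = -2, Var(X) = 0.33333333
E[Q] = 8, Var(Q) = 8.3333333
E[X²] = 0.33333333 + (-2)² = 4.3333333
E[Q²] = 8.3333333 + 8² = 72.333333
Var(Z) = 4.3333333*72.333333 - (-2*8)²
= 313.44444 - 256 = 57.444444

57.444444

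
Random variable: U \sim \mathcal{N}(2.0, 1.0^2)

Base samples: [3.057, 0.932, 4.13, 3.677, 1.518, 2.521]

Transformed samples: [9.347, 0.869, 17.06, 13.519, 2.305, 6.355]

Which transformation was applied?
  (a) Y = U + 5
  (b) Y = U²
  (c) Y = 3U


Checking option (b) Y = U²:
  U = 3.057 -> Y = 9.347 ✓
  U = 0.932 -> Y = 0.869 ✓
  U = 4.13 -> Y = 17.06 ✓
All samples match this transformation.

(b) U²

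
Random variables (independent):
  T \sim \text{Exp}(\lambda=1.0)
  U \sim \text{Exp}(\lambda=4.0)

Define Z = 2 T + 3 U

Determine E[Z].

E[Z] = 2*E[T] + 3*E[U]
E[T] = 1
E[U] = 0.25
E[Z] = 2*1 + 3*0.25 = 2.75

2.75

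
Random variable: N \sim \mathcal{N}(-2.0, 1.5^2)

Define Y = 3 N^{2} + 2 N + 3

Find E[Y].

E[Y] = 3*E[N²] + 2*E[N] + 3
E[N] = -2
E[N²] = Var(N) + (E[N])² = 2.25 + 4 = 6.25
E[Y] = 3*6.25 + 2*(-2) + 3 = 17.75

17.75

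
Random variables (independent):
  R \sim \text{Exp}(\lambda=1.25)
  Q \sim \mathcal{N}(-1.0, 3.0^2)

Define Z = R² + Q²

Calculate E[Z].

E[Z] = E[R²] + E[Q²]
E[R²] = Var(R) + E[R]² = 0.64 + 0.64 = 1.28
E[Q²] = Var(Q) + E[Q]² = 9 + 1 = 10
E[Z] = 1.28 + 10 = 11.28

11.28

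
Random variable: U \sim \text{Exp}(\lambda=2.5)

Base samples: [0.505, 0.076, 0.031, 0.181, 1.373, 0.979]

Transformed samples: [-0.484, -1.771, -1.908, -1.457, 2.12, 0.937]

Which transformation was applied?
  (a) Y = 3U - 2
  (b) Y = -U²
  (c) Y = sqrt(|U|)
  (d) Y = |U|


Checking option (a) Y = 3U - 2:
  U = 0.505 -> Y = -0.484 ✓
  U = 0.076 -> Y = -1.771 ✓
  U = 0.031 -> Y = -1.908 ✓
All samples match this transformation.

(a) 3U - 2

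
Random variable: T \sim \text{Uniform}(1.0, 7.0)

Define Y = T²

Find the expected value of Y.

E[T²] = Var(T) + (E[T])² = 3 + 16 = 19

19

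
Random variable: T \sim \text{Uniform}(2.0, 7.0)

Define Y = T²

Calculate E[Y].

Using E[X²] = Var(X) + (E[X])²:
E[T] = 4.5
Var(T) = (7 - 2)^2/12 = 2.0833333
E[T²] = 2.0833333 + 4.5² = 2.0833333 + 20.25 = 22.333333

22.333333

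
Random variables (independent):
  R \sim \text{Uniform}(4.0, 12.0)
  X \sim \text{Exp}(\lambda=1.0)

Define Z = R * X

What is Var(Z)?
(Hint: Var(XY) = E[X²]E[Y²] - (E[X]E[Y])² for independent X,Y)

Var(XY) = E[X²]E[Y²] - (E[X]E[Y])²
E[R] = 8, Var(R) = 5.3333333
E[X] = 1, Var(X) = 1
E[R²] = 5.3333333 + 8² = 69.333333
E[X²] = 1 + 1² = 2
Var(Z) = 69.333333*2 - (8*1)²
= 138.66667 - 64 = 74.666667

74.666667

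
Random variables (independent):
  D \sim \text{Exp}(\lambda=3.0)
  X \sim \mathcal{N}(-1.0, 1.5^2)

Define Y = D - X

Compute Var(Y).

For independent RVs: Var(aX + bY) = a²Var(X) + b²Var(Y)
Var(D) = 0.11111111
Var(X) = 2.25
Var(Y) = 1²*0.11111111 + (-1)²*2.25
= 1*0.11111111 + 1*2.25 = 2.3611111

2.3611111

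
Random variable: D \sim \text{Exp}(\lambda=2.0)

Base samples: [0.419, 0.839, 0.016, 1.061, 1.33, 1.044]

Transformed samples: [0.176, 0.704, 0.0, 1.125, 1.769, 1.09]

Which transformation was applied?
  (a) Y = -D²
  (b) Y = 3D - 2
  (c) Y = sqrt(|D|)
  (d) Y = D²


Checking option (d) Y = D²:
  D = 0.419 -> Y = 0.176 ✓
  D = 0.839 -> Y = 0.704 ✓
  D = 0.016 -> Y = 0.0 ✓
All samples match this transformation.

(d) D²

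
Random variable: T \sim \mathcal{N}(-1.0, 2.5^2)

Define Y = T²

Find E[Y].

E[T²] = Var(T) + (E[T])² = 6.25 + 1 = 7.25

7.25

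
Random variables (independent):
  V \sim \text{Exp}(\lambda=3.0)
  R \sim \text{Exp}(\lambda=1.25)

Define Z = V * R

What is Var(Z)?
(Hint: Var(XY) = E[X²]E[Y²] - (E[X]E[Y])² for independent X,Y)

Var(XY) = E[X²]E[Y²] - (E[X]E[Y])²
E[V] = 0.33333333, Var(V) = 0.11111111
E[R] = 0.8, Var(R) = 0.64
E[V²] = 0.11111111 + 0.33333333² = 0.22222222
E[R²] = 0.64 + 0.8² = 1.28
Var(Z) = 0.22222222*1.28 - (0.33333333*0.8)²
= 0.28444444 - 0.071111111 = 0.21333333

0.21333333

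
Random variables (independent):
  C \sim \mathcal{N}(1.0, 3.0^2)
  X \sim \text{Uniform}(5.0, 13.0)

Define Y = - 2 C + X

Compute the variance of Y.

For independent RVs: Var(aX + bY) = a²Var(X) + b²Var(Y)
Var(C) = 9
Var(X) = 5.3333333
Var(Y) = (-2)²*9 + 1²*5.3333333
= 4*9 + 1*5.3333333 = 41.333333

41.333333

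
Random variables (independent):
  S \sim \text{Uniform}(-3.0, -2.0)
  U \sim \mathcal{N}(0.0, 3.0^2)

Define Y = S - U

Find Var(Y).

For independent RVs: Var(aX + bY) = a²Var(X) + b²Var(Y)
Var(S) = 0.083333333
Var(U) = 9
Var(Y) = 1²*0.083333333 + (-1)²*9
= 1*0.083333333 + 1*9 = 9.0833333

9.0833333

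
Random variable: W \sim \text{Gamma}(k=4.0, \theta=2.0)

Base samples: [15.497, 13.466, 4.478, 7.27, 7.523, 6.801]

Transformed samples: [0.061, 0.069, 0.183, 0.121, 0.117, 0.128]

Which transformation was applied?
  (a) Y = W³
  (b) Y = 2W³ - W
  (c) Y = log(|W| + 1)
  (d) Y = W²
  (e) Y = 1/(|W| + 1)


Checking option (e) Y = 1/(|W| + 1):
  W = 15.497 -> Y = 0.061 ✓
  W = 13.466 -> Y = 0.069 ✓
  W = 4.478 -> Y = 0.183 ✓
All samples match this transformation.

(e) 1/(|W| + 1)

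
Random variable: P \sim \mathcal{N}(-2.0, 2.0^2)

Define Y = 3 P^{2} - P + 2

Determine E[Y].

E[Y] = 3*E[P²] - 1*E[P] + 2
E[P] = -2
E[P²] = Var(P) + (E[P])² = 4 + 4 = 8
E[Y] = 3*8 - 1*(-2) + 2 = 28

28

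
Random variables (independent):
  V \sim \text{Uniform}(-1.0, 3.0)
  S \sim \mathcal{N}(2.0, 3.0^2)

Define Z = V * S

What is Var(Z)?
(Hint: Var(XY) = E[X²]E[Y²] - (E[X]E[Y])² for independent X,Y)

Var(XY) = E[X²]E[Y²] - (E[X]E[Y])²
E[V] = 1, Var(V) = 1.3333333
E[S] = 2, Var(S) = 9
E[V²] = 1.3333333 + 1² = 2.3333333
E[S²] = 9 + 2² = 13
Var(Z) = 2.3333333*13 - (1*2)²
= 30.333333 - 4 = 26.333333

26.333333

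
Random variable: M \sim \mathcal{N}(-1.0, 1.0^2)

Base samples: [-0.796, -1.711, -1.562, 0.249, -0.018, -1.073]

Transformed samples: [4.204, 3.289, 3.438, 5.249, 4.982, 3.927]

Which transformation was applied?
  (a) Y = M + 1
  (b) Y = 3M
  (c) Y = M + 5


Checking option (c) Y = M + 5:
  M = -0.796 -> Y = 4.204 ✓
  M = -1.711 -> Y = 3.289 ✓
  M = -1.562 -> Y = 3.438 ✓
All samples match this transformation.

(c) M + 5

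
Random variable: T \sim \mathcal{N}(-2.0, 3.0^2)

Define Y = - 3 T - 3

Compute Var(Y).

For Y = aT + b: Var(Y) = a² * Var(T)
Var(T) = 3.0^2 = 9
Var(Y) = (-3)² * 9 = 9 * 9 = 81

81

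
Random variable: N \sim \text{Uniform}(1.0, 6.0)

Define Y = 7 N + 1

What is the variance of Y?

For Y = aN + b: Var(Y) = a² * Var(N)
Var(N) = (6 - 1)^2/12 = 2.0833333
Var(Y) = 7² * 2.0833333 = 49 * 2.0833333 = 102.08333

102.08333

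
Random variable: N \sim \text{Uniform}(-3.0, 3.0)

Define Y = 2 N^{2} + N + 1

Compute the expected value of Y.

E[Y] = 2*E[N²] + 1*E[N] + 1
E[N] = 0
E[N²] = Var(N) + (E[N])² = 3 + 0 = 3
E[Y] = 2*3 + 1*0 + 1 = 7

7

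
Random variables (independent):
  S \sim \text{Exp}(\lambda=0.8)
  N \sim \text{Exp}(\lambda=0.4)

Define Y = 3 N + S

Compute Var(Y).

For independent RVs: Var(aX + bY) = a²Var(X) + b²Var(Y)
Var(S) = 1.5625
Var(N) = 6.25
Var(Y) = 1²*1.5625 + 3²*6.25
= 1*1.5625 + 9*6.25 = 57.8125

57.8125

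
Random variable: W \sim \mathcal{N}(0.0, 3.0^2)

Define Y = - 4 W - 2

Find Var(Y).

For Y = aW + b: Var(Y) = a² * Var(W)
Var(W) = 3.0^2 = 9
Var(Y) = (-4)² * 9 = 16 * 9 = 144

144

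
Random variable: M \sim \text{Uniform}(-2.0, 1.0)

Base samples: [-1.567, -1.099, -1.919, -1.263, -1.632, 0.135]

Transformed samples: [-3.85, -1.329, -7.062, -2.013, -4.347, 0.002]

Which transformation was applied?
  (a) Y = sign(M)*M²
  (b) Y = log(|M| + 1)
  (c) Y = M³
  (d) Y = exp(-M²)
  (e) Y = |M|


Checking option (c) Y = M³:
  M = -1.567 -> Y = -3.85 ✓
  M = -1.099 -> Y = -1.329 ✓
  M = -1.919 -> Y = -7.062 ✓
All samples match this transformation.

(c) M³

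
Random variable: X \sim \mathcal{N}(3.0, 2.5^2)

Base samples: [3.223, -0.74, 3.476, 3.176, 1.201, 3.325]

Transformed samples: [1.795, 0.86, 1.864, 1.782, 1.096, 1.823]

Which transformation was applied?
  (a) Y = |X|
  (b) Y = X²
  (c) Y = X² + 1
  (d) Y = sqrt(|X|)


Checking option (d) Y = sqrt(|X|):
  X = 3.223 -> Y = 1.795 ✓
  X = -0.74 -> Y = 0.86 ✓
  X = 3.476 -> Y = 1.864 ✓
All samples match this transformation.

(d) sqrt(|X|)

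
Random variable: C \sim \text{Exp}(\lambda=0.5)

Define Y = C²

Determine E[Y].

Using E[X²] = Var(X) + (E[X])²:
E[C] = 2
Var(C) = 1/0.5^2 = 4
E[C²] = 4 + 2² = 4 + 4 = 8

8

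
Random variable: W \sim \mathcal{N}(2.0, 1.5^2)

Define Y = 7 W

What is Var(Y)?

For Y = aW + b: Var(Y) = a² * Var(W)
Var(W) = 1.5^2 = 2.25
Var(Y) = 7² * 2.25 = 49 * 2.25 = 110.25

110.25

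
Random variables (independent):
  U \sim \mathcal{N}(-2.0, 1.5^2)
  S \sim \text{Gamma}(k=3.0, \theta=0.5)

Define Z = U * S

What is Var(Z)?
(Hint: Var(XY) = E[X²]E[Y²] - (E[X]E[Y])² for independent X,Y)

Var(XY) = E[X²]E[Y²] - (E[X]E[Y])²
E[U] = -2, Var(U) = 2.25
E[S] = 1.5, Var(S) = 0.75
E[U²] = 2.25 + (-2)² = 6.25
E[S²] = 0.75 + 1.5² = 3
Var(Z) = 6.25*3 - (-2*1.5)²
= 18.75 - 9 = 9.75

9.75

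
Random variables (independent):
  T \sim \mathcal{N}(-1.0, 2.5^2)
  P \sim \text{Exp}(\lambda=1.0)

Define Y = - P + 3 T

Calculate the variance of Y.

For independent RVs: Var(aX + bY) = a²Var(X) + b²Var(Y)
Var(T) = 6.25
Var(P) = 1
Var(Y) = 3²*6.25 + (-1)²*1
= 9*6.25 + 1*1 = 57.25

57.25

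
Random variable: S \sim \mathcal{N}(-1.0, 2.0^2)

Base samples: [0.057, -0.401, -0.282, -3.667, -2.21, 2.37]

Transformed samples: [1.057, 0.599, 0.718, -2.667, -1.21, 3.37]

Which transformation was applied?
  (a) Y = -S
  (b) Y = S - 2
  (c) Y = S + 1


Checking option (c) Y = S + 1:
  S = 0.057 -> Y = 1.057 ✓
  S = -0.401 -> Y = 0.599 ✓
  S = -0.282 -> Y = 0.718 ✓
All samples match this transformation.

(c) S + 1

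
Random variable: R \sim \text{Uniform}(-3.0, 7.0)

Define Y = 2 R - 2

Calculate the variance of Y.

For Y = aR + b: Var(Y) = a² * Var(R)
Var(R) = (7 + 3)^2/12 = 8.3333333
Var(Y) = 2² * 8.3333333 = 4 * 8.3333333 = 33.333333

33.333333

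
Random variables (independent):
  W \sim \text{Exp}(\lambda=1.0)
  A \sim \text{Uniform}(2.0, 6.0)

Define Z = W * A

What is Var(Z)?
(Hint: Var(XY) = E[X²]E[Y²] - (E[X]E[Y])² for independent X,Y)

Var(XY) = E[X²]E[Y²] - (E[X]E[Y])²
E[W] = 1, Var(W) = 1
E[A] = 4, Var(A) = 1.3333333
E[W²] = 1 + 1² = 2
E[A²] = 1.3333333 + 4² = 17.333333
Var(Z) = 2*17.333333 - (1*4)²
= 34.666667 - 16 = 18.666667

18.666667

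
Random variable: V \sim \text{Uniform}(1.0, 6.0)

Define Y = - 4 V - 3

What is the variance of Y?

For Y = aV + b: Var(Y) = a² * Var(V)
Var(V) = (6 - 1)^2/12 = 2.0833333
Var(Y) = (-4)² * 2.0833333 = 16 * 2.0833333 = 33.333333

33.333333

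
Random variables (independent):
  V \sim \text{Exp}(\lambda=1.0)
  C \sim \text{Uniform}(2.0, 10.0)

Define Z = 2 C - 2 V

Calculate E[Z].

E[Z] = -2*E[V] + 2*E[C]
E[V] = 1
E[C] = 6
E[Z] = -2*1 + 2*6 = 10

10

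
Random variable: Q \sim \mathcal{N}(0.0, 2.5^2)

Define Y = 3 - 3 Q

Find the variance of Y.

For Y = aQ + b: Var(Y) = a² * Var(Q)
Var(Q) = 2.5^2 = 6.25
Var(Y) = (-3)² * 6.25 = 9 * 6.25 = 56.25

56.25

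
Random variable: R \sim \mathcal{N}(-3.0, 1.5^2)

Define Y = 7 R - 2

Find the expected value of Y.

For Y = 7R - 2:
E[Y] = 7 * E[R] - 2
E[R] = -3.0 = -3
E[Y] = 7 * (-3) - 2 = -23

-23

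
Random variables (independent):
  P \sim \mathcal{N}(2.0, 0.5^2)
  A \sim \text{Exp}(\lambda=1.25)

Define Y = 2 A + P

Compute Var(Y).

For independent RVs: Var(aX + bY) = a²Var(X) + b²Var(Y)
Var(P) = 0.25
Var(A) = 0.64
Var(Y) = 1²*0.25 + 2²*0.64
= 1*0.25 + 4*0.64 = 2.81

2.81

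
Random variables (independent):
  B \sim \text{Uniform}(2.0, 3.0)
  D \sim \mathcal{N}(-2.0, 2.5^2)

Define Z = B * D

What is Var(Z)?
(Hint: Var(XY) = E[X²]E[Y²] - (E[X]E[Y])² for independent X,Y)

Var(XY) = E[X²]E[Y²] - (E[X]E[Y])²
E[B] = 2.5, Var(B) = 0.083333333
E[D] = -2, Var(D) = 6.25
E[B²] = 0.083333333 + 2.5² = 6.3333333
E[D²] = 6.25 + (-2)² = 10.25
Var(Z) = 6.3333333*10.25 - (2.5*(-2))²
= 64.916667 - 25 = 39.916667

39.916667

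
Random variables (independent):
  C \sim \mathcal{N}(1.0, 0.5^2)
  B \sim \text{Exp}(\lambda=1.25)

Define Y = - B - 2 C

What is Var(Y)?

For independent RVs: Var(aX + bY) = a²Var(X) + b²Var(Y)
Var(C) = 0.25
Var(B) = 0.64
Var(Y) = (-2)²*0.25 + (-1)²*0.64
= 4*0.25 + 1*0.64 = 1.64

1.64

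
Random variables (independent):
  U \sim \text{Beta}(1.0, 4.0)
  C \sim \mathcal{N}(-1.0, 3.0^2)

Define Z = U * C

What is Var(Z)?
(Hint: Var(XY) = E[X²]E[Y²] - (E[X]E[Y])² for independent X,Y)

Var(XY) = E[X²]E[Y²] - (E[X]E[Y])²
E[U] = 0.2, Var(U) = 0.026666667
E[C] = -1, Var(C) = 9
E[U²] = 0.026666667 + 0.2² = 0.066666667
E[C²] = 9 + (-1)² = 10
Var(Z) = 0.066666667*10 - (0.2*(-1))²
= 0.66666667 - 0.04 = 0.62666667

0.62666667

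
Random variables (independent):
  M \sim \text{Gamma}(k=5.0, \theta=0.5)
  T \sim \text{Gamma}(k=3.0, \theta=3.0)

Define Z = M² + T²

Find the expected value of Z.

E[Z] = E[M²] + E[T²]
E[M²] = Var(M) + E[M]² = 1.25 + 6.25 = 7.5
E[T²] = Var(T) + E[T]² = 27 + 81 = 108
E[Z] = 7.5 + 108 = 115.5

115.5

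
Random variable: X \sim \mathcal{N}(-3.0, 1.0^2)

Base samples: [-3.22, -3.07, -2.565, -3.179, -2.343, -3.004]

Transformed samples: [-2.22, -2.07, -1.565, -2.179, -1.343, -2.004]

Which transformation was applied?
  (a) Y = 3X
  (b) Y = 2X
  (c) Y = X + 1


Checking option (c) Y = X + 1:
  X = -3.22 -> Y = -2.22 ✓
  X = -3.07 -> Y = -2.07 ✓
  X = -2.565 -> Y = -1.565 ✓
All samples match this transformation.

(c) X + 1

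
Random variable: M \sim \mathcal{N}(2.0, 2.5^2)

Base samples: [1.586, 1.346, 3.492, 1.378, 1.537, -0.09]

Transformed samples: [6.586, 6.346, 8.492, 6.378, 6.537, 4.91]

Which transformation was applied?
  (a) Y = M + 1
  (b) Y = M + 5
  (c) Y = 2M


Checking option (b) Y = M + 5:
  M = 1.586 -> Y = 6.586 ✓
  M = 1.346 -> Y = 6.346 ✓
  M = 3.492 -> Y = 8.492 ✓
All samples match this transformation.

(b) M + 5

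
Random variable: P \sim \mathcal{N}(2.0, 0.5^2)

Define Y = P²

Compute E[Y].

E[P²] = Var(P) + (E[P])² = 0.25 + 4 = 4.25

4.25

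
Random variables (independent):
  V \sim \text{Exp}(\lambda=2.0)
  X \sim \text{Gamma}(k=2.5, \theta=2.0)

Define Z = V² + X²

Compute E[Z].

E[Z] = E[V²] + E[X²]
E[V²] = Var(V) + E[V]² = 0.25 + 0.25 = 0.5
E[X²] = Var(X) + E[X]² = 10 + 25 = 35
E[Z] = 0.5 + 35 = 35.5

35.5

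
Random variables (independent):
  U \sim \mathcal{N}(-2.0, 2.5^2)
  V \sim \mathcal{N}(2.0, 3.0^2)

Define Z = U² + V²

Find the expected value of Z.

E[Z] = E[U²] + E[V²]
E[U²] = Var(U) + E[U]² = 6.25 + 4 = 10.25
E[V²] = Var(V) + E[V]² = 9 + 4 = 13
E[Z] = 10.25 + 13 = 23.25

23.25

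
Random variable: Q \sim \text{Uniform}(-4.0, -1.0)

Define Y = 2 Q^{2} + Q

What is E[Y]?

E[Y] = 2*E[Q²] + 1*E[Q]
E[Q] = -2.5
E[Q²] = Var(Q) + (E[Q])² = 0.75 + 6.25 = 7
E[Y] = 2*7 + 1*(-2.5) = 11.5

11.5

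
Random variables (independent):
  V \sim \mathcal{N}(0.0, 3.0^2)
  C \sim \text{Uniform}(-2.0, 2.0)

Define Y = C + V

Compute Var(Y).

For independent RVs: Var(aX + bY) = a²Var(X) + b²Var(Y)
Var(V) = 9
Var(C) = 1.3333333
Var(Y) = 1²*9 + 1²*1.3333333
= 1*9 + 1*1.3333333 = 10.333333

10.333333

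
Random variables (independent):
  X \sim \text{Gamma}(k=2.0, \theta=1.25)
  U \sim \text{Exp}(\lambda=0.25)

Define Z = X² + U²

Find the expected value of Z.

E[Z] = E[X²] + E[U²]
E[X²] = Var(X) + E[X]² = 3.125 + 6.25 = 9.375
E[U²] = Var(U) + E[U]² = 16 + 16 = 32
E[Z] = 9.375 + 32 = 41.375

41.375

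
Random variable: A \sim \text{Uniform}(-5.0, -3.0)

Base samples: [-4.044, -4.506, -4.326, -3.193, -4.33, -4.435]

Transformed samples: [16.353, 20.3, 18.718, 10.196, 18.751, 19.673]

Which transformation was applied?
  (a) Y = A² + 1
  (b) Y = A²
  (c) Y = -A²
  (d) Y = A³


Checking option (b) Y = A²:
  A = -4.044 -> Y = 16.353 ✓
  A = -4.506 -> Y = 20.3 ✓
  A = -4.326 -> Y = 18.718 ✓
All samples match this transformation.

(b) A²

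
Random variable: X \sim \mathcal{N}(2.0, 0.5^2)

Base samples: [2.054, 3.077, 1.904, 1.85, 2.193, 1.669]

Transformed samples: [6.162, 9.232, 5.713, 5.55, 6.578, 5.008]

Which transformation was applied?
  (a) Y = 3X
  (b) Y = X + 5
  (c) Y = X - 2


Checking option (a) Y = 3X:
  X = 2.054 -> Y = 6.162 ✓
  X = 3.077 -> Y = 9.232 ✓
  X = 1.904 -> Y = 5.713 ✓
All samples match this transformation.

(a) 3X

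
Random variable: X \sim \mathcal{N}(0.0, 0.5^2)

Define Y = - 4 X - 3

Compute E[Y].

For Y = -4X - 3:
E[Y] = -4 * E[X] - 3
E[X] = 0.0 = 0
E[Y] = -4 * 0 - 3 = -3

-3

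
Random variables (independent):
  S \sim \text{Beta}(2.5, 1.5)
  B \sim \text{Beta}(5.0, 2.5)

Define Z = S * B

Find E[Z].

For independent RVs: E[XY] = E[X]*E[Y]
E[S] = 0.625
E[B] = 0.66666667
E[Z] = 0.625 * 0.66666667 = 0.41666667

0.41666667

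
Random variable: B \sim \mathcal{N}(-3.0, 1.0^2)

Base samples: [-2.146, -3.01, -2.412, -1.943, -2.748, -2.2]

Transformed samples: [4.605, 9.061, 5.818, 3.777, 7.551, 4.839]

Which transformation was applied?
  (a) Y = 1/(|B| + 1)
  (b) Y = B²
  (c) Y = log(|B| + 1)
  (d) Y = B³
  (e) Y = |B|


Checking option (b) Y = B²:
  B = -2.146 -> Y = 4.605 ✓
  B = -3.01 -> Y = 9.061 ✓
  B = -2.412 -> Y = 5.818 ✓
All samples match this transformation.

(b) B²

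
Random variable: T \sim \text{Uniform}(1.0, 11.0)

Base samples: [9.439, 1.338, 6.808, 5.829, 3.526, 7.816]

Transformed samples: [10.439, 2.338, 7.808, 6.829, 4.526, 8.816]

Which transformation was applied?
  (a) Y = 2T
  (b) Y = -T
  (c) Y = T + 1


Checking option (c) Y = T + 1:
  T = 9.439 -> Y = 10.439 ✓
  T = 1.338 -> Y = 2.338 ✓
  T = 6.808 -> Y = 7.808 ✓
All samples match this transformation.

(c) T + 1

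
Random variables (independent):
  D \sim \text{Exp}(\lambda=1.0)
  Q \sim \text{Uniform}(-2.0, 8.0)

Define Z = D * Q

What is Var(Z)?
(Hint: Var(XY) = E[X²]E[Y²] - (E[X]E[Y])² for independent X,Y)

Var(XY) = E[X²]E[Y²] - (E[X]E[Y])²
E[D] = 1, Var(D) = 1
E[Q] = 3, Var(Q) = 8.3333333
E[D²] = 1 + 1² = 2
E[Q²] = 8.3333333 + 3² = 17.333333
Var(Z) = 2*17.333333 - (1*3)²
= 34.666667 - 9 = 25.666667

25.666667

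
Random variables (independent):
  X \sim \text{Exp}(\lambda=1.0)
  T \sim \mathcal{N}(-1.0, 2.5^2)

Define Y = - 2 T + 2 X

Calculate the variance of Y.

For independent RVs: Var(aX + bY) = a²Var(X) + b²Var(Y)
Var(X) = 1
Var(T) = 6.25
Var(Y) = 2²*1 + (-2)²*6.25
= 4*1 + 4*6.25 = 29

29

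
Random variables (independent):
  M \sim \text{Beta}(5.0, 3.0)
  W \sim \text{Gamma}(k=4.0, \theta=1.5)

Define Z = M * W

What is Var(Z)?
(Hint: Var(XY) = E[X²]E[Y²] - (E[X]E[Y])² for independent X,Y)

Var(XY) = E[X²]E[Y²] - (E[X]E[Y])²
E[M] = 0.625, Var(M) = 0.026041667
E[W] = 6, Var(W) = 9
E[M²] = 0.026041667 + 0.625² = 0.41666667
E[W²] = 9 + 6² = 45
Var(Z) = 0.41666667*45 - (0.625*6)²
= 18.75 - 14.0625 = 4.6875

4.6875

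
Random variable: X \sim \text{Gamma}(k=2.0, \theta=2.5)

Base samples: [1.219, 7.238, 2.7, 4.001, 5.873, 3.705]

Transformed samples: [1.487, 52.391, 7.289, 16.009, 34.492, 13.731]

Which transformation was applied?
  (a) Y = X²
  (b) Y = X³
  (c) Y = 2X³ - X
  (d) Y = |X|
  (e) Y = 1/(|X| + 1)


Checking option (a) Y = X²:
  X = 1.219 -> Y = 1.487 ✓
  X = 7.238 -> Y = 52.391 ✓
  X = 2.7 -> Y = 7.289 ✓
All samples match this transformation.

(a) X²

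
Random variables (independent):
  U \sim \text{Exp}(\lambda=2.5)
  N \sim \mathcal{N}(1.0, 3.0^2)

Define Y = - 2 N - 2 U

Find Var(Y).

For independent RVs: Var(aX + bY) = a²Var(X) + b²Var(Y)
Var(U) = 0.16
Var(N) = 9
Var(Y) = (-2)²*0.16 + (-2)²*9
= 4*0.16 + 4*9 = 36.64

36.64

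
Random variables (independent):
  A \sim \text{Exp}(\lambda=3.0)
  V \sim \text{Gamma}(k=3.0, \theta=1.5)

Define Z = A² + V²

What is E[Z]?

E[Z] = E[A²] + E[V²]
E[A²] = Var(A) + E[A]² = 0.11111111 + 0.11111111 = 0.22222222
E[V²] = Var(V) + E[V]² = 6.75 + 20.25 = 27
E[Z] = 0.22222222 + 27 = 27.222222

27.222222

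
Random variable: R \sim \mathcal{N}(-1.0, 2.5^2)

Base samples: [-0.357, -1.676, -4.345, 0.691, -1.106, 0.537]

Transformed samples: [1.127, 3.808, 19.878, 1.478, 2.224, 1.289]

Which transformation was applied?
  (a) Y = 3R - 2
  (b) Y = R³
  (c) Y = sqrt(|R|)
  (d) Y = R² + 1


Checking option (d) Y = R² + 1:
  R = -0.357 -> Y = 1.127 ✓
  R = -1.676 -> Y = 3.808 ✓
  R = -4.345 -> Y = 19.878 ✓
All samples match this transformation.

(d) R² + 1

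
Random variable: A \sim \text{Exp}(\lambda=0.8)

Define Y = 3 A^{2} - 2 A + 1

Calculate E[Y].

E[Y] = 3*E[A²] - 2*E[A] + 1
E[A] = 1.25
E[A²] = Var(A) + (E[A])² = 1.5625 + 1.5625 = 3.125
E[Y] = 3*3.125 - 2*1.25 + 1 = 7.875

7.875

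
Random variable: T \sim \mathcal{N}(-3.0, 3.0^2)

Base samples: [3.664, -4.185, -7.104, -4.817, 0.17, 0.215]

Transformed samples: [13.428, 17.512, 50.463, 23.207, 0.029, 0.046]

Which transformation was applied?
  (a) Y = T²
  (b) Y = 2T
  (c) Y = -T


Checking option (a) Y = T²:
  T = 3.664 -> Y = 13.428 ✓
  T = -4.185 -> Y = 17.512 ✓
  T = -7.104 -> Y = 50.463 ✓
All samples match this transformation.

(a) T²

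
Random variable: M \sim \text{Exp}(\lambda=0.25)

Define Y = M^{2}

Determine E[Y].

E[Y] = 1*E[M²]
E[M] = 4
E[M²] = Var(M) + (E[M])² = 16 + 16 = 32
E[Y] = 1*32 = 32

32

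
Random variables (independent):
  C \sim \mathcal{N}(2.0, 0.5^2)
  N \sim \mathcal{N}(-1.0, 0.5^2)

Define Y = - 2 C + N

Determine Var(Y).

For independent RVs: Var(aX + bY) = a²Var(X) + b²Var(Y)
Var(C) = 0.25
Var(N) = 0.25
Var(Y) = (-2)²*0.25 + 1²*0.25
= 4*0.25 + 1*0.25 = 1.25

1.25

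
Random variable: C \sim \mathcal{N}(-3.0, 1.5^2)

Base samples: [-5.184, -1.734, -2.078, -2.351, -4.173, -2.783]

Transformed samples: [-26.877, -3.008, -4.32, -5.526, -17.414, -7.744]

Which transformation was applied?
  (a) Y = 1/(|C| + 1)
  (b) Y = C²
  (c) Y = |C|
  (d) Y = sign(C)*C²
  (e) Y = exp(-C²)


Checking option (d) Y = sign(C)*C²:
  C = -5.184 -> Y = -26.877 ✓
  C = -1.734 -> Y = -3.008 ✓
  C = -2.078 -> Y = -4.32 ✓
All samples match this transformation.

(d) sign(C)*C²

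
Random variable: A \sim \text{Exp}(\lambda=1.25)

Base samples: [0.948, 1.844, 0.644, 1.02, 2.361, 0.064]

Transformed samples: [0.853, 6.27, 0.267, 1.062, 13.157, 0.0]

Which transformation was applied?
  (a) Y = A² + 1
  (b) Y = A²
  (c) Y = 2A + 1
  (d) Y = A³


Checking option (d) Y = A³:
  A = 0.948 -> Y = 0.853 ✓
  A = 1.844 -> Y = 6.27 ✓
  A = 0.644 -> Y = 0.267 ✓
All samples match this transformation.

(d) A³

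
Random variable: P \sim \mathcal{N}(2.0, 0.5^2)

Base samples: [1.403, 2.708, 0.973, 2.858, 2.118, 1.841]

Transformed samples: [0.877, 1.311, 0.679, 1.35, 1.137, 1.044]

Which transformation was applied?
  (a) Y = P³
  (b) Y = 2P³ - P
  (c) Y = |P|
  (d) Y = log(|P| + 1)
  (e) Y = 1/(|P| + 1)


Checking option (d) Y = log(|P| + 1):
  P = 1.403 -> Y = 0.877 ✓
  P = 2.708 -> Y = 1.311 ✓
  P = 0.973 -> Y = 0.679 ✓
All samples match this transformation.

(d) log(|P| + 1)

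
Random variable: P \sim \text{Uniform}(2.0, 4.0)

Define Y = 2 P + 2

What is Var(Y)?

For Y = aP + b: Var(Y) = a² * Var(P)
Var(P) = (4 - 2)^2/12 = 0.33333333
Var(Y) = 2² * 0.33333333 = 4 * 0.33333333 = 1.3333333

1.3333333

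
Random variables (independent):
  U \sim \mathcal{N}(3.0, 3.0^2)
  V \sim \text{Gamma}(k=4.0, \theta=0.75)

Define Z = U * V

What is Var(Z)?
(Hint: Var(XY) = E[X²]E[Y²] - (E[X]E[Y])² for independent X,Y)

Var(XY) = E[X²]E[Y²] - (E[X]E[Y])²
E[U] = 3, Var(U) = 9
E[V] = 3, Var(V) = 2.25
E[U²] = 9 + 3² = 18
E[V²] = 2.25 + 3² = 11.25
Var(Z) = 18*11.25 - (3*3)²
= 202.5 - 81 = 121.5

121.5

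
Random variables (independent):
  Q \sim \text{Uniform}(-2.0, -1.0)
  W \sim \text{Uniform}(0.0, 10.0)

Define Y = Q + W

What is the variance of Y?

For independent RVs: Var(aX + bY) = a²Var(X) + b²Var(Y)
Var(Q) = 0.083333333
Var(W) = 8.3333333
Var(Y) = 1²*0.083333333 + 1²*8.3333333
= 1*0.083333333 + 1*8.3333333 = 8.4166667

8.4166667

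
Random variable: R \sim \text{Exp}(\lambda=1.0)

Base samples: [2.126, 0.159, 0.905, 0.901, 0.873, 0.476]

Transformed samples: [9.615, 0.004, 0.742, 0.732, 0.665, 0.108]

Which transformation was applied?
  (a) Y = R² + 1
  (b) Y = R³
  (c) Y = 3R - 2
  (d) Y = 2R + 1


Checking option (b) Y = R³:
  R = 2.126 -> Y = 9.615 ✓
  R = 0.159 -> Y = 0.004 ✓
  R = 0.905 -> Y = 0.742 ✓
All samples match this transformation.

(b) R³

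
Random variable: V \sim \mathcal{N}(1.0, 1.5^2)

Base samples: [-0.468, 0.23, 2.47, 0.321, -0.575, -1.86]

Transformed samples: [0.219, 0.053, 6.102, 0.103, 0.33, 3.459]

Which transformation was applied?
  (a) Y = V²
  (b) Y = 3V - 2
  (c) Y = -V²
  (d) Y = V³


Checking option (a) Y = V²:
  V = -0.468 -> Y = 0.219 ✓
  V = 0.23 -> Y = 0.053 ✓
  V = 2.47 -> Y = 6.102 ✓
All samples match this transformation.

(a) V²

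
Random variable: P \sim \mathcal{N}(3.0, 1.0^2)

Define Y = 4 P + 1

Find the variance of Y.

For Y = aP + b: Var(Y) = a² * Var(P)
Var(P) = 1.0^2 = 1
Var(Y) = 4² * 1 = 16 * 1 = 16

16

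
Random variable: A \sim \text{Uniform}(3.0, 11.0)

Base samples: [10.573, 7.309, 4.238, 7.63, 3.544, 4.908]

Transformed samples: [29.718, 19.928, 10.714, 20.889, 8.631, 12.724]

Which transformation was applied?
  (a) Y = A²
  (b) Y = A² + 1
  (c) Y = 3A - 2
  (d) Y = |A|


Checking option (c) Y = 3A - 2:
  A = 10.573 -> Y = 29.718 ✓
  A = 7.309 -> Y = 19.928 ✓
  A = 4.238 -> Y = 10.714 ✓
All samples match this transformation.

(c) 3A - 2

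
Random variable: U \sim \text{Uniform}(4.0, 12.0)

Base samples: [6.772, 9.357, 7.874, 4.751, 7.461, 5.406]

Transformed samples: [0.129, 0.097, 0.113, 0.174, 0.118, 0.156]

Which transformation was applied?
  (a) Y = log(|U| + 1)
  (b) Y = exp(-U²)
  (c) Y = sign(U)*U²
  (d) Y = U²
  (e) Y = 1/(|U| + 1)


Checking option (e) Y = 1/(|U| + 1):
  U = 6.772 -> Y = 0.129 ✓
  U = 9.357 -> Y = 0.097 ✓
  U = 7.874 -> Y = 0.113 ✓
All samples match this transformation.

(e) 1/(|U| + 1)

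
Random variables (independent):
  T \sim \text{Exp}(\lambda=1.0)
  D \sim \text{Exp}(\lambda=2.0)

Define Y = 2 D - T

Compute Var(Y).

For independent RVs: Var(aX + bY) = a²Var(X) + b²Var(Y)
Var(T) = 1
Var(D) = 0.25
Var(Y) = (-1)²*1 + 2²*0.25
= 1*1 + 4*0.25 = 2

2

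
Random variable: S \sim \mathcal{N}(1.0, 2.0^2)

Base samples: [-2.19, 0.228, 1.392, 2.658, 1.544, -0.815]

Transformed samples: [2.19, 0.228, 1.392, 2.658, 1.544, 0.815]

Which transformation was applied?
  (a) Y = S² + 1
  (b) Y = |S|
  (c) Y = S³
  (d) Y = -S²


Checking option (b) Y = |S|:
  S = -2.19 -> Y = 2.19 ✓
  S = 0.228 -> Y = 0.228 ✓
  S = 1.392 -> Y = 1.392 ✓
All samples match this transformation.

(b) |S|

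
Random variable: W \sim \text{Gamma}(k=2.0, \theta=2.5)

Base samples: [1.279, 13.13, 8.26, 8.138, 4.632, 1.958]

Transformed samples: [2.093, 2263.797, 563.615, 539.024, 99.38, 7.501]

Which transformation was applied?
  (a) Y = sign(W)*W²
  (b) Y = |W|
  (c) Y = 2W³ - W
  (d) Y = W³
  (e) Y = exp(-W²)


Checking option (d) Y = W³:
  W = 1.279 -> Y = 2.093 ✓
  W = 13.13 -> Y = 2263.797 ✓
  W = 8.26 -> Y = 563.615 ✓
All samples match this transformation.

(d) W³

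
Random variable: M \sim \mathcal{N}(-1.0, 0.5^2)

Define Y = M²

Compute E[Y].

E[M²] = Var(M) + (E[M])² = 0.25 + 1 = 1.25

1.25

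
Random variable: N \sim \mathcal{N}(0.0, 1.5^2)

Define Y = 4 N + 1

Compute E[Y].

For Y = 4N + 1:
E[Y] = 4 * E[N] + 1
E[N] = 0.0 = 0
E[Y] = 4 * 0 + 1 = 1

1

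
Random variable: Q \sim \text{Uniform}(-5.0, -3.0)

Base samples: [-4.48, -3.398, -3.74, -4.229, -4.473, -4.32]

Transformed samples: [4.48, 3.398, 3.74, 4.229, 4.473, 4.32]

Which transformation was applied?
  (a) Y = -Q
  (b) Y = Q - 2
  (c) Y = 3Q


Checking option (a) Y = -Q:
  Q = -4.48 -> Y = 4.48 ✓
  Q = -3.398 -> Y = 3.398 ✓
  Q = -3.74 -> Y = 3.74 ✓
All samples match this transformation.

(a) -Q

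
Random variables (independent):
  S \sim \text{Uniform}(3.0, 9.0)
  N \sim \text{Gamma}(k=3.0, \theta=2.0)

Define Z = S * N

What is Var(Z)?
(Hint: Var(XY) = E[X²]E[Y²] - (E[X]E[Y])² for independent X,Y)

Var(XY) = E[X²]E[Y²] - (E[X]E[Y])²
E[S] = 6, Var(S) = 3
E[N] = 6, Var(N) = 12
E[S²] = 3 + 6² = 39
E[N²] = 12 + 6² = 48
Var(Z) = 39*48 - (6*6)²
= 1872 - 1296 = 576

576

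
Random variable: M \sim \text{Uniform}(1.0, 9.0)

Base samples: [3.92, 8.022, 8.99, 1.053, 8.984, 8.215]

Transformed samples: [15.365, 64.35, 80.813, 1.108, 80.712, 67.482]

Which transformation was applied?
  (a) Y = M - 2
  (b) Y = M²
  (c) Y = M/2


Checking option (b) Y = M²:
  M = 3.92 -> Y = 15.365 ✓
  M = 8.022 -> Y = 64.35 ✓
  M = 8.99 -> Y = 80.813 ✓
All samples match this transformation.

(b) M²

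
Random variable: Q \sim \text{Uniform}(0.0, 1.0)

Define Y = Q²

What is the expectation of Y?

E[Q²] = Var(Q) + (E[Q])² = 0.083333333 + 0.25 = 0.33333333

0.33333333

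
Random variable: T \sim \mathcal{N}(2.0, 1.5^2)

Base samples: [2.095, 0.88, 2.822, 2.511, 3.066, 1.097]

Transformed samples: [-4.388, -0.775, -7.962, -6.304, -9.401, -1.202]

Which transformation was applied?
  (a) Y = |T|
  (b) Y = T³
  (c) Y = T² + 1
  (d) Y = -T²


Checking option (d) Y = -T²:
  T = 2.095 -> Y = -4.388 ✓
  T = 0.88 -> Y = -0.775 ✓
  T = 2.822 -> Y = -7.962 ✓
All samples match this transformation.

(d) -T²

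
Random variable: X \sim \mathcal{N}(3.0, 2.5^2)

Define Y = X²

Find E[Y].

E[X²] = Var(X) + (E[X])² = 6.25 + 9 = 15.25

15.25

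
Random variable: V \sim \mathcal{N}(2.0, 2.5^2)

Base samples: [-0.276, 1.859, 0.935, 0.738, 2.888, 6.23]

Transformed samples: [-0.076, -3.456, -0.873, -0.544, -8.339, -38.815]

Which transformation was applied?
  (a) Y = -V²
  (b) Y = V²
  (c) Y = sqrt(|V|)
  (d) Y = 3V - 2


Checking option (a) Y = -V²:
  V = -0.276 -> Y = -0.076 ✓
  V = 1.859 -> Y = -3.456 ✓
  V = 0.935 -> Y = -0.873 ✓
All samples match this transformation.

(a) -V²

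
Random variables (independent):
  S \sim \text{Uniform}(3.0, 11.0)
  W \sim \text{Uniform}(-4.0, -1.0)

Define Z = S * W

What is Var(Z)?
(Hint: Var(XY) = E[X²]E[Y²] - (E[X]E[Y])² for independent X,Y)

Var(XY) = E[X²]E[Y²] - (E[X]E[Y])²
E[S] = 7, Var(S) = 5.3333333
E[W] = -2.5, Var(W) = 0.75
E[S²] = 5.3333333 + 7² = 54.333333
E[W²] = 0.75 + (-2.5)² = 7
Var(Z) = 54.333333*7 - (7*(-2.5))²
= 380.33333 - 306.25 = 74.083333

74.083333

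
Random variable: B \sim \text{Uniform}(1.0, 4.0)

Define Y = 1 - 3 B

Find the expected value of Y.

For Y = -3B + 1:
E[Y] = -3 * E[B] + 1
E[B] = (1 + 4)/2 = 2.5
E[Y] = -3 * 2.5 + 1 = -6.5

-6.5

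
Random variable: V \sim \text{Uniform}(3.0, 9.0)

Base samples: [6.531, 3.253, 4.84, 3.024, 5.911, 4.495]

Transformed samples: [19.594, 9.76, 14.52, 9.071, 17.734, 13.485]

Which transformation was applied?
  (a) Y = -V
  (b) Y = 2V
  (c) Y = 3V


Checking option (c) Y = 3V:
  V = 6.531 -> Y = 19.594 ✓
  V = 3.253 -> Y = 9.76 ✓
  V = 4.84 -> Y = 14.52 ✓
All samples match this transformation.

(c) 3V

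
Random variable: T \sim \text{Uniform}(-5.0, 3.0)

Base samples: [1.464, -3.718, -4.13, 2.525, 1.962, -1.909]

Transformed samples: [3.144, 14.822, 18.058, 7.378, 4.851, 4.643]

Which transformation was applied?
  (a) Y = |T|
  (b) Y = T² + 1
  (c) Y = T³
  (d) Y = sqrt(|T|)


Checking option (b) Y = T² + 1:
  T = 1.464 -> Y = 3.144 ✓
  T = -3.718 -> Y = 14.822 ✓
  T = -4.13 -> Y = 18.058 ✓
All samples match this transformation.

(b) T² + 1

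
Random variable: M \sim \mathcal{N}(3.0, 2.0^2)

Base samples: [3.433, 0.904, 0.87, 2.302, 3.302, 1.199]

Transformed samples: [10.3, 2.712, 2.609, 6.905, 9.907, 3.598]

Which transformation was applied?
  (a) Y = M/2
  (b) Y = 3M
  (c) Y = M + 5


Checking option (b) Y = 3M:
  M = 3.433 -> Y = 10.3 ✓
  M = 0.904 -> Y = 2.712 ✓
  M = 0.87 -> Y = 2.609 ✓
All samples match this transformation.

(b) 3M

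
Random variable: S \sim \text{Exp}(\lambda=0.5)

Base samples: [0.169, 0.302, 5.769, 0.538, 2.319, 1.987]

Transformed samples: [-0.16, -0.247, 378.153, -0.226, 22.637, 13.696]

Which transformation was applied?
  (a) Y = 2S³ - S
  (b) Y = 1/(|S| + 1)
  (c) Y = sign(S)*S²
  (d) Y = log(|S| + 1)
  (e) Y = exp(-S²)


Checking option (a) Y = 2S³ - S:
  S = 0.169 -> Y = -0.16 ✓
  S = 0.302 -> Y = -0.247 ✓
  S = 5.769 -> Y = 378.153 ✓
All samples match this transformation.

(a) 2S³ - S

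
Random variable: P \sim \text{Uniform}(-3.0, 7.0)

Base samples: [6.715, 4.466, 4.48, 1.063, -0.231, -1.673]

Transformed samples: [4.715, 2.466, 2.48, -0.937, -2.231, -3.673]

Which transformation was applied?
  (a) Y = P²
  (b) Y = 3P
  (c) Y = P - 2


Checking option (c) Y = P - 2:
  P = 6.715 -> Y = 4.715 ✓
  P = 4.466 -> Y = 2.466 ✓
  P = 4.48 -> Y = 2.48 ✓
All samples match this transformation.

(c) P - 2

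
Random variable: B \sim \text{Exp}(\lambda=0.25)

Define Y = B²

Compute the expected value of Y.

Using E[X²] = Var(X) + (E[X])²:
E[B] = 4
Var(B) = 1/0.25^2 = 16
E[B²] = 16 + 4² = 16 + 16 = 32

32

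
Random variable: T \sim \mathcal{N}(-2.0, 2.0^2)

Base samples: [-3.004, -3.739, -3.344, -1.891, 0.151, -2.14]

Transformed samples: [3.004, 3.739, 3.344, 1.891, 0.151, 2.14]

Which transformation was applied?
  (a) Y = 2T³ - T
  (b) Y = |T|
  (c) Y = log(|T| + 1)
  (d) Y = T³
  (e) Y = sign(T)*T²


Checking option (b) Y = |T|:
  T = -3.004 -> Y = 3.004 ✓
  T = -3.739 -> Y = 3.739 ✓
  T = -3.344 -> Y = 3.344 ✓
All samples match this transformation.

(b) |T|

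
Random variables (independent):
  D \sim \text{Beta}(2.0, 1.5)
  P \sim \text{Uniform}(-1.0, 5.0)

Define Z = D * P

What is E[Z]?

For independent RVs: E[XY] = E[X]*E[Y]
E[D] = 0.57142857
E[P] = 2
E[Z] = 0.57142857 * 2 = 1.1428571

1.1428571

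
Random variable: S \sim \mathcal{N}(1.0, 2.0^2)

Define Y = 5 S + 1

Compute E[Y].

For Y = 5S + 1:
E[Y] = 5 * E[S] + 1
E[S] = 1.0 = 1
E[Y] = 5 * 1 + 1 = 6

6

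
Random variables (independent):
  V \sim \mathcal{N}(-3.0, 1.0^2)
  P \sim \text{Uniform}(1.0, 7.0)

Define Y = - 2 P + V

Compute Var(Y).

For independent RVs: Var(aX + bY) = a²Var(X) + b²Var(Y)
Var(V) = 1
Var(P) = 3
Var(Y) = 1²*1 + (-2)²*3
= 1*1 + 4*3 = 13

13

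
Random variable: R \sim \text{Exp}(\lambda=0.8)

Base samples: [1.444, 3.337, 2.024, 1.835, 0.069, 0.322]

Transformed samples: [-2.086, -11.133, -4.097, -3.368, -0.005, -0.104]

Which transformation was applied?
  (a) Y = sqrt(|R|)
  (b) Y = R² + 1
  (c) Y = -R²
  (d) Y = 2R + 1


Checking option (c) Y = -R²:
  R = 1.444 -> Y = -2.086 ✓
  R = 3.337 -> Y = -11.133 ✓
  R = 2.024 -> Y = -4.097 ✓
All samples match this transformation.

(c) -R²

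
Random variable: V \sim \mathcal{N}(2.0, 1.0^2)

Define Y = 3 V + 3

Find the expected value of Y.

For Y = 3V + 3:
E[Y] = 3 * E[V] + 3
E[V] = 2.0 = 2
E[Y] = 3 * 2 + 3 = 9

9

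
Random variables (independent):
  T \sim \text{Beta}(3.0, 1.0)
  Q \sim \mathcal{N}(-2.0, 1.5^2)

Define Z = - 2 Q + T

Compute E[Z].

E[Z] = 1*E[T] - 2*E[Q]
E[T] = 0.75
E[Q] = -2
E[Z] = 1*0.75 - 2*(-2) = 4.75

4.75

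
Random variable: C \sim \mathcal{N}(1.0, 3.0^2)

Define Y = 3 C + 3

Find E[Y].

For Y = 3C + 3:
E[Y] = 3 * E[C] + 3
E[C] = 1.0 = 1
E[Y] = 3 * 1 + 3 = 6

6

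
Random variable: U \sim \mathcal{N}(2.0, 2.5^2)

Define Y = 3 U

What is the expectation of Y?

For Y = 3U:
E[Y] = 3 * E[U]
E[U] = 2.0 = 2
E[Y] = 3 * 2 = 6

6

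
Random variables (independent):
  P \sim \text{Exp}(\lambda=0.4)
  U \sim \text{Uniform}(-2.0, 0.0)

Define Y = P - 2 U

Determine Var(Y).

For independent RVs: Var(aX + bY) = a²Var(X) + b²Var(Y)
Var(P) = 6.25
Var(U) = 0.33333333
Var(Y) = 1²*6.25 + (-2)²*0.33333333
= 1*6.25 + 4*0.33333333 = 7.5833333

7.5833333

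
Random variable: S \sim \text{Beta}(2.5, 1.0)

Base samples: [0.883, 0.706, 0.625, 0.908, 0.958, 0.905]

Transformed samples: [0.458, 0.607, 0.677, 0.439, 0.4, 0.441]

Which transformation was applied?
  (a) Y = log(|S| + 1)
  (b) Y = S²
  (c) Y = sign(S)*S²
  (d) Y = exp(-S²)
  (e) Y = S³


Checking option (d) Y = exp(-S²):
  S = 0.883 -> Y = 0.458 ✓
  S = 0.706 -> Y = 0.607 ✓
  S = 0.625 -> Y = 0.677 ✓
All samples match this transformation.

(d) exp(-S²)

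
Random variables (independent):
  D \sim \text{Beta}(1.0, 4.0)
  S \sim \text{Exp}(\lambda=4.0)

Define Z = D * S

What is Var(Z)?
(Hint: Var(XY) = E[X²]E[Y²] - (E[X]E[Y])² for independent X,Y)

Var(XY) = E[X²]E[Y²] - (E[X]E[Y])²
E[D] = 0.2, Var(D) = 0.026666667
E[S] = 0.25, Var(S) = 0.0625
E[D²] = 0.026666667 + 0.2² = 0.066666667
E[S²] = 0.0625 + 0.25² = 0.125
Var(Z) = 0.066666667*0.125 - (0.2*0.25)²
= 0.0083333333 - 0.0025 = 0.0058333333

0.0058333333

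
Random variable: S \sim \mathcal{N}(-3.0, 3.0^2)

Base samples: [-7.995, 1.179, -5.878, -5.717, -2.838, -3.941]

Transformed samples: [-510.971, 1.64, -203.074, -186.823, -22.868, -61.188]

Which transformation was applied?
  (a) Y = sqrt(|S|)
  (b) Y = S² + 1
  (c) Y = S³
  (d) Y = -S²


Checking option (c) Y = S³:
  S = -7.995 -> Y = -510.971 ✓
  S = 1.179 -> Y = 1.64 ✓
  S = -5.878 -> Y = -203.074 ✓
All samples match this transformation.

(c) S³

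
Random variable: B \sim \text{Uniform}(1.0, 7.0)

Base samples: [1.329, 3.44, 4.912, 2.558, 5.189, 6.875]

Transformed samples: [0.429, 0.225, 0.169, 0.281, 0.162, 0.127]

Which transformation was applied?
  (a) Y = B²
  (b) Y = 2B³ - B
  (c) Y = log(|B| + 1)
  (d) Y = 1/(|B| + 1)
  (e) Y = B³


Checking option (d) Y = 1/(|B| + 1):
  B = 1.329 -> Y = 0.429 ✓
  B = 3.44 -> Y = 0.225 ✓
  B = 4.912 -> Y = 0.169 ✓
All samples match this transformation.

(d) 1/(|B| + 1)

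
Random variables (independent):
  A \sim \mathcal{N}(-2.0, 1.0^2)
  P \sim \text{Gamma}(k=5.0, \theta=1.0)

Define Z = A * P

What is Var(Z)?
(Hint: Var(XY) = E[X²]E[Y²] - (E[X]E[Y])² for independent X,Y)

Var(XY) = E[X²]E[Y²] - (E[X]E[Y])²
E[A] = -2, Var(A) = 1
E[P] = 5, Var(P) = 5
E[A²] = 1 + (-2)² = 5
E[P²] = 5 + 5² = 30
Var(Z) = 5*30 - (-2*5)²
= 150 - 100 = 50

50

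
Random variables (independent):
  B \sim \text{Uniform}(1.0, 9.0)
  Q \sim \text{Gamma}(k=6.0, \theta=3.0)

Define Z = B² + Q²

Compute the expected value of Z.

E[Z] = E[B²] + E[Q²]
E[B²] = Var(B) + E[B]² = 5.3333333 + 25 = 30.333333
E[Q²] = Var(Q) + E[Q]² = 54 + 324 = 378
E[Z] = 30.333333 + 378 = 408.33333

408.33333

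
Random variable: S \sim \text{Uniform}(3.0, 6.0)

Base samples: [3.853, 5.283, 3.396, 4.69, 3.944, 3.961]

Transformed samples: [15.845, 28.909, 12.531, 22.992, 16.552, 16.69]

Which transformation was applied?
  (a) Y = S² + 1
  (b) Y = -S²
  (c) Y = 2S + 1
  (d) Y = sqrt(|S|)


Checking option (a) Y = S² + 1:
  S = 3.853 -> Y = 15.845 ✓
  S = 5.283 -> Y = 28.909 ✓
  S = 3.396 -> Y = 12.531 ✓
All samples match this transformation.

(a) S² + 1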